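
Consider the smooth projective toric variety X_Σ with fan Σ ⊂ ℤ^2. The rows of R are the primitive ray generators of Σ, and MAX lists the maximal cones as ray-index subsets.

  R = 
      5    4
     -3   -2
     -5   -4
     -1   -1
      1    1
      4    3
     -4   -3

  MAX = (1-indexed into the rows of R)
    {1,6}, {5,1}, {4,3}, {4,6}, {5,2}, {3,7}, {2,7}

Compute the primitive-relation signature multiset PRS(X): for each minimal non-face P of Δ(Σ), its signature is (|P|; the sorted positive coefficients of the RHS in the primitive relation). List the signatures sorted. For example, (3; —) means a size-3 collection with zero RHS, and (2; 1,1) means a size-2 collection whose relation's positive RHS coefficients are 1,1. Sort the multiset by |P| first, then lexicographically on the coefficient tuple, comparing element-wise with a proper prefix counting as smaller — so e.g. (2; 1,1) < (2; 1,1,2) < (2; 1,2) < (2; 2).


Primitive collections (14):

  P={1,3}:  v_{1} + v_{3} = 0 — sig = (2; —)
  P={4,5}:  v_{4} + v_{5} = 0 — sig = (2; —)
  P={6,7}:  v_{6} + v_{7} = 0 — sig = (2; —)
  P={1,4}:  v_{1} + v_{4} = v_{6} — sig = (2; 1)
  P={1,7}:  v_{1} + v_{7} = v_{5} — sig = (2; 1)
  P={2,4}:  v_{2} + v_{4} = v_{7} — sig = (2; 1)
  P={2,6}:  v_{2} + v_{6} = v_{5} — sig = (2; 1)
  P={3,5}:  v_{3} + v_{5} = v_{7} — sig = (2; 1)
  P={3,6}:  v_{3} + v_{6} = v_{4} — sig = (2; 1)
  P={4,7}:  v_{4} + v_{7} = v_{3} — sig = (2; 1)
  P={5,6}:  v_{5} + v_{6} = v_{1} — sig = (2; 1)
  P={5,7}:  v_{5} + v_{7} = v_{2} — sig = (2; 1)
  P={1,2}:  v_{1} + v_{2} = 2·v_{5} — sig = (2; 2)
  P={2,3}:  v_{2} + v_{3} = 2·v_{7} — sig = (2; 2)

Hence PRS(X_Σ) =
    (2; —)
    (2; —)
    (2; —)
    (2; 1)
    (2; 1)
    (2; 1)
    (2; 1)
    (2; 1)
    (2; 1)
    (2; 1)
    (2; 1)
    (2; 1)
    (2; 2)
    (2; 2)


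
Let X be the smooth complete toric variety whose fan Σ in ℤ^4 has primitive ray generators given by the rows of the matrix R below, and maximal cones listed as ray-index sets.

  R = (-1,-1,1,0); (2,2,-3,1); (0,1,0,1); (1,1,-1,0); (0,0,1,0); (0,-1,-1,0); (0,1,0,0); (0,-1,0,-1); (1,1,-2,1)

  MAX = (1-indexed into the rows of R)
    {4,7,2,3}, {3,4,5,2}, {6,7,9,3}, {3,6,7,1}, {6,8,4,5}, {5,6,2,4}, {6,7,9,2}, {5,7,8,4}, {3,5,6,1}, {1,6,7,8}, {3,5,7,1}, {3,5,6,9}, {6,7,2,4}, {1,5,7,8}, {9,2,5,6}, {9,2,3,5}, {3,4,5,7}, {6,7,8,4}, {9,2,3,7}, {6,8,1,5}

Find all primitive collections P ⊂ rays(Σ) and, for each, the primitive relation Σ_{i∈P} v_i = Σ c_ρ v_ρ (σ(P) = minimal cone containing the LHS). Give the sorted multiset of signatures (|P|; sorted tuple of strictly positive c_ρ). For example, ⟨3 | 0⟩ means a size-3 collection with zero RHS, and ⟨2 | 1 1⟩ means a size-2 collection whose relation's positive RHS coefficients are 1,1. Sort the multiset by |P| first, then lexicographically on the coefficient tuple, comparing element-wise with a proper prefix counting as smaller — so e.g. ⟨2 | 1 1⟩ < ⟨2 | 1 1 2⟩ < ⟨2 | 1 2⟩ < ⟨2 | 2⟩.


Σ has 12 primitive collections:

  P = {1,4}:  v_{1} + v_{4} = 0  so sig = ⟨2 | 0⟩
  P = {3,8}:  v_{3} + v_{8} = 0  so sig = ⟨2 | 0⟩
  P = {1,2}:  v_{1} + v_{2} = v_{9}  so sig = ⟨2 | 1⟩
  P = {4,9}:  v_{4} + v_{9} = v_{2}  so sig = ⟨2 | 1⟩
  P = {1,9}:  v_{1} + v_{9} = v_{3} + v_{6}  so sig = ⟨2 | 1 1⟩
  P = {8,9}:  v_{8} + v_{9} = v_{4} + v_{6}  so sig = ⟨2 | 1 1⟩
  P = {2,8}:  v_{2} + v_{8} = 2·v_{4} + v_{6}  so sig = ⟨2 | 1 2⟩
  P = {5,6,7}:  v_{5} + v_{6} + v_{7} = 0  so sig = ⟨3 | 0⟩
  P = {3,4,6}:  v_{3} + v_{4} + v_{6} = v_{9}  so sig = ⟨3 | 1⟩
  P = {5,7,9}:  v_{5} + v_{7} + v_{9} = v_{3} + v_{4}  so sig = ⟨3 | 1 1⟩
  P = {2,5,7}:  v_{2} + v_{5} + v_{7} = v_{3} + 2·v_{4}  so sig = ⟨3 | 1 2⟩
  P = {2,3,6}:  v_{2} + v_{3} + v_{6} = 2·v_{9}  so sig = ⟨3 | 2⟩

so the primitive-relation signature multiset is
    |P|=2: 7 collections, coeffs (), (), (1), (1), (1,1), (1,1), (1,2)
    |P|=3: 5 collections, coeffs (), (1), (1,1), (1,2), (2)


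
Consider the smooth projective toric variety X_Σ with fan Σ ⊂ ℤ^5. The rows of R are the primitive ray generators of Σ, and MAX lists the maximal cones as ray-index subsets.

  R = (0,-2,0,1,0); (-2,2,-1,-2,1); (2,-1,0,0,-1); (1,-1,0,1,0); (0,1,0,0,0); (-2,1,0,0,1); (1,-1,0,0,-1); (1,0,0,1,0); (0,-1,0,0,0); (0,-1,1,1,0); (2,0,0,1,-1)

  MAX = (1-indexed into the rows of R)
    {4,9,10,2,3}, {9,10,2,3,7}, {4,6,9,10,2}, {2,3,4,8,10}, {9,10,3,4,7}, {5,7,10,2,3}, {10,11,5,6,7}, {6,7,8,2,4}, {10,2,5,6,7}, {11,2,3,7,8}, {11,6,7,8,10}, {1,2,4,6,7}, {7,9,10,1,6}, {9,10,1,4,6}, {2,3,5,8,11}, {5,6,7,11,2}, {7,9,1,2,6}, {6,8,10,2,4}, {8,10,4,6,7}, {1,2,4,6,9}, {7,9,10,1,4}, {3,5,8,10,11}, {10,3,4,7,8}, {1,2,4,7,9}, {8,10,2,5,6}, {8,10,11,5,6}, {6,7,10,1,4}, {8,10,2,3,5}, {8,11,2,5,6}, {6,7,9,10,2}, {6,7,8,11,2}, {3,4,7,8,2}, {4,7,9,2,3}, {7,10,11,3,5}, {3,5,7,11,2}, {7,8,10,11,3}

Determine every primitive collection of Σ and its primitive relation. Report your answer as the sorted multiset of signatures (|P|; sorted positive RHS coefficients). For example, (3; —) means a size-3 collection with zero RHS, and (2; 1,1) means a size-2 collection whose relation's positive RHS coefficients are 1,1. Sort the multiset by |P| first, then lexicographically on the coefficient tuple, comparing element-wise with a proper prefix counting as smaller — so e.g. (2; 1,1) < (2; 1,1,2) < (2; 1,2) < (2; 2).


Minimal non-faces — 16 found among 11 rays, 36 max cones:

  {3,6}:  v_{3} + v_{6} = 0  →  sig = (2; —)
  {5,9}:  v_{5} + v_{9} = 0  →  sig = (2; —)
  {4,5}:  v_{4} + v_{5} = v_{8}  →  sig = (2; 1)
  {8,9}:  v_{8} + v_{9} = v_{4}  →  sig = (2; 1)
  {9,11}:  v_{9} + v_{11} = v_{7} + v_{8}  →  sig = (2; 1,1)
  {1,3}:  v_{1} + v_{3} = v_{4} + v_{7} + v_{9}  →  sig = (2; 1,1,1)
  {1,5}:  v_{1} + v_{5} = v_{4} + v_{6} + v_{7}  →  sig = (2; 1,1,1)
  {1,11}:  v_{1} + v_{11} = v_{4} + v_{6} + 2·v_{7} + v_{8}  →  sig = (2; 1,1,1,2)
  {1,8}:  v_{1} + v_{8} = 2·v_{4} + v_{6} + v_{7}  →  sig = (2; 1,1,2)
  {4,11}:  v_{4} + v_{11} = v_{7} + 2·v_{8}  →  sig = (2; 1,2)
  {2,10,11}:  v_{2} + v_{10} + v_{11} = v_{5}  →  sig = (3; 1)
  {5,7,8}:  v_{5} + v_{7} + v_{8} = v_{11}  →  sig = (3; 1)
  {1,2,10}:  v_{1} + v_{2} + v_{10} = v_{6} + 2·v_{9}  →  sig = (3; 1,2)
  {2,7,8,10}:  v_{2} + v_{7} + v_{8} + v_{10} = 0  →  sig = (4; —)
  {2,4,7,10}:  v_{2} + v_{4} + v_{7} + v_{10} = v_{9}  →  sig = (4; 1)
  {4,6,7,9}:  v_{4} + v_{6} + v_{7} + v_{9} = v_{1}  →  sig = (4; 1)

Hence PRS(X_Σ) =
[(2; —), (2; —), (2; 1), (2; 1), (2; 1,1), (2; 1,1,1), (2; 1,1,1), (2; 1,1,1,2), (2; 1,1,2), (2; 1,2), (3; 1), (3; 1), (3; 1,2), (4; —), (4; 1), (4; 1)]


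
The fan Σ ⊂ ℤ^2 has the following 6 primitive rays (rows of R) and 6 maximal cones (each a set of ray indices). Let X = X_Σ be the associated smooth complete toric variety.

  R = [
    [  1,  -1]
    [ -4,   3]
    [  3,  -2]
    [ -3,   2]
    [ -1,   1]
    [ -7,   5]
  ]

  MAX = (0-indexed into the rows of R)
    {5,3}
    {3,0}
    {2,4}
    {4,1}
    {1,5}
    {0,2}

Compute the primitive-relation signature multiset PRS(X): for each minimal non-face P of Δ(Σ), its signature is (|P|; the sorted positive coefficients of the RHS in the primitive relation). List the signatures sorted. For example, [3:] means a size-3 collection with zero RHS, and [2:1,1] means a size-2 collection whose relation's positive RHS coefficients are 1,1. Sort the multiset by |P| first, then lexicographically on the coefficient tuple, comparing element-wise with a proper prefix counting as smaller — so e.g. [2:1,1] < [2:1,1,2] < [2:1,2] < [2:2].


|primitive collections| = 9. Relations:

  • {0,4}:  v_{0} + v_{4} = 0  ⟹  sig = [2:]
  • {2,3}:  v_{2} + v_{3} = 0  ⟹  sig = [2:]
  • {0,1}:  v_{0} + v_{1} = v_{3}  ⟹  sig = [2:1]
  • {1,2}:  v_{1} + v_{2} = v_{4}  ⟹  sig = [2:1]
  • {1,3}:  v_{1} + v_{3} = v_{5}  ⟹  sig = [2:1]
  • {2,5}:  v_{2} + v_{5} = v_{1}  ⟹  sig = [2:1]
  • {3,4}:  v_{3} + v_{4} = v_{1}  ⟹  sig = [2:1]
  • {0,5}:  v_{0} + v_{5} = 2·v_{3}  ⟹  sig = [2:2]
  • {4,5}:  v_{4} + v_{5} = 2·v_{1}  ⟹  sig = [2:2]

Hence PRS(X_Σ) =
    |P|=2: 9 collections, coeffs (), (), (1), (1), (1), (1), (1), (2), (2)


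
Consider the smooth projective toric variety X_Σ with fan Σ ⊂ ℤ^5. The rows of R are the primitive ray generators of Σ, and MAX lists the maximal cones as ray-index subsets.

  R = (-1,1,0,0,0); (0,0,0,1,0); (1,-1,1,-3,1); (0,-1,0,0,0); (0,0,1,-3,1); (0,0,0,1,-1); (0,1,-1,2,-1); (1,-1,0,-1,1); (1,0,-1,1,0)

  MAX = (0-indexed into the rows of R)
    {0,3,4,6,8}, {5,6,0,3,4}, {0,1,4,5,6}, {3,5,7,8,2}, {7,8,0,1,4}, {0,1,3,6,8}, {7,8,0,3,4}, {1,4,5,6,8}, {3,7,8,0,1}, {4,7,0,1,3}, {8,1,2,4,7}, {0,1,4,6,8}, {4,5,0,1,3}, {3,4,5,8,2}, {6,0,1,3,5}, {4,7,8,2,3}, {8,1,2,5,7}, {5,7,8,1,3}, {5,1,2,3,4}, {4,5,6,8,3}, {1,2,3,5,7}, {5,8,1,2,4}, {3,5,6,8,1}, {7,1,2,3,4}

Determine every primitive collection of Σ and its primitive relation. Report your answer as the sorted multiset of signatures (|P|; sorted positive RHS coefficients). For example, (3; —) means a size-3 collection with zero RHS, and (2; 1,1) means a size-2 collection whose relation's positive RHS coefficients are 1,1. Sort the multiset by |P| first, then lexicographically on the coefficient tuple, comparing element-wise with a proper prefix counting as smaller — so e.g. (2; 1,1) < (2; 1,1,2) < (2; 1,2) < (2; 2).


Primitive collections (9):

  • {0,2}:  v_{0} + v_{2} = v_{4}  ⟹  sig = (2; 1)
  • {6,7}:  v_{6} + v_{7} = v_{8}  ⟹  sig = (2; 1)
  • {2,6}:  v_{2} + v_{6} = v_{4} + v_{5} + v_{8}  ⟹  sig = (2; 1,1,1)
  • {0,5,7}:  v_{0} + v_{5} + v_{7} = 0  ⟹  sig = (3; —)
  • {0,5,8}:  v_{0} + v_{5} + v_{8} = v_{6}  ⟹  sig = (3; 1)
  • {4,5,7}:  v_{4} + v_{5} + v_{7} = v_{2}  ⟹  sig = (3; 1)
  • {1,3,4,6}:  v_{1} + v_{3} + v_{4} + v_{6} = 0  ⟹  sig = (4; —)
  • {1,3,4,8}:  v_{1} + v_{3} + v_{4} + v_{8} = v_{7}  ⟹  sig = (4; 1)
  • {1,2,3,8}:  v_{1} + v_{2} + v_{3} + v_{8} = v_{5} + 2·v_{7}  ⟹  sig = (4; 1,2)

Hence PRS(X_Σ) =
{ (2; 1) ×2,  (2; 1,1,1),  (3; —),  (3; 1) ×2,  (4; —),  (4; 1),  (4; 1,2) }


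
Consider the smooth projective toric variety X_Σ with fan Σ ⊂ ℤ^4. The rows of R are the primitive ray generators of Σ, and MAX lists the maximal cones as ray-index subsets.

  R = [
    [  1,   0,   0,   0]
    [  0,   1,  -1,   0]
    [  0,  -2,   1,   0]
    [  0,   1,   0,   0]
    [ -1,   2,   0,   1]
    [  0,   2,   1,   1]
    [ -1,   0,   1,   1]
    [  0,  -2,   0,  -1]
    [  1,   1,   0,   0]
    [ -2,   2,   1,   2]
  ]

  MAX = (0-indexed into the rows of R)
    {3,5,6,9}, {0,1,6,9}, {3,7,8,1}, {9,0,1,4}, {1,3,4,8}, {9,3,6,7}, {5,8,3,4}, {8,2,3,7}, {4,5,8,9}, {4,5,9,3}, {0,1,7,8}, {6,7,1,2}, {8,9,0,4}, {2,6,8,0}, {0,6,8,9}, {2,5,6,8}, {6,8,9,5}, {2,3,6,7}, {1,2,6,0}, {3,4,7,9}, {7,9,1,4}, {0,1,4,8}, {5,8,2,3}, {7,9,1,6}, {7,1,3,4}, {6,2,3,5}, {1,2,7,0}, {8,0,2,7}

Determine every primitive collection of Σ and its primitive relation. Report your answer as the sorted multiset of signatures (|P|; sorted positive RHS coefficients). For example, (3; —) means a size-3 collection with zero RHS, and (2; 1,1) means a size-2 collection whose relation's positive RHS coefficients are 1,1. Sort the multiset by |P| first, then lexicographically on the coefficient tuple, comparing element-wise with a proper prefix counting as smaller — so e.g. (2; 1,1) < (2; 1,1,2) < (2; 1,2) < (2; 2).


The 21 primitive collections of Σ (r=10, n=4):

  P = {0,3}:  v_{0} + v_{3} = v_{8}  ⇒ sig = (2; 1)
  P = {2,4}:  v_{2} + v_{4} = v_{6}  ⇒ sig = (2; 1)
  P = {4,6}:  v_{4} + v_{6} = v_{9}  ⇒ sig = (2; 1)
  P = {1,5}:  v_{1} + v_{5} = v_{4} + v_{8}  ⇒ sig = (2; 1,1)
  P = {0,5}:  v_{0} + v_{5} = v_{6} + 2·v_{8}  ⇒ sig = (2; 1,2)
  P = {5,7}:  v_{5} + v_{7} = v_{2} + 2·v_{3}  ⇒ sig = (2; 1,2)
  P = {2,9}:  v_{2} + v_{9} = 2·v_{6}  ⇒ sig = (2; 2)
  P = {0,4,7}:  v_{0} + v_{4} + v_{7} = 0  ⇒ sig = (3; —)
  P = {1,2,3}:  v_{1} + v_{2} + v_{3} = 0  ⇒ sig = (3; —)
  P = {0,6,7}:  v_{0} + v_{6} + v_{7} = v_{2}  ⇒ sig = (3; 1)
  P = {0,7,9}:  v_{0} + v_{7} + v_{9} = v_{6}  ⇒ sig = (3; 1)
  P = {1,2,8}:  v_{1} + v_{2} + v_{8} = v_{0}  ⇒ sig = (3; 1)
  P = {1,3,6}:  v_{1} + v_{3} + v_{6} = v_{4}  ⇒ sig = (3; 1)
  P = {3,6,8}:  v_{3} + v_{6} + v_{8} = v_{5}  ⇒ sig = (3; 1)
  P = {4,7,8}:  v_{4} + v_{7} + v_{8} = v_{3}  ⇒ sig = (3; 1)
  P = {1,6,8}:  v_{1} + v_{6} + v_{8} = v_{0} + v_{4}  ⇒ sig = (3; 1,1)
  P = {3,8,9}:  v_{3} + v_{8} + v_{9} = v_{4} + v_{5}  ⇒ sig = (3; 1,1)
  P = {6,7,8}:  v_{6} + v_{7} + v_{8} = v_{2} + v_{3}  ⇒ sig = (3; 1,1)
  P = {7,8,9}:  v_{7} + v_{8} + v_{9} = v_{3} + v_{6}  ⇒ sig = (3; 1,1)
  P = {1,8,9}:  v_{1} + v_{8} + v_{9} = v_{0} + 2·v_{4}  ⇒ sig = (3; 1,2)
  P = {1,3,9}:  v_{1} + v_{3} + v_{9} = 2·v_{4}  ⇒ sig = (3; 2)

Sorted signature multiset PRS(X):
    |P|=2: 7 collections, coeffs (1), (1), (1), (1,1), (1,2), (1,2), (2)
    |P|=3: 14 collections, coeffs (), (), (1), (1), (1), (1), (1), (1), (1,1), (1,1), (1,1), (1,1), (1,2), (2)


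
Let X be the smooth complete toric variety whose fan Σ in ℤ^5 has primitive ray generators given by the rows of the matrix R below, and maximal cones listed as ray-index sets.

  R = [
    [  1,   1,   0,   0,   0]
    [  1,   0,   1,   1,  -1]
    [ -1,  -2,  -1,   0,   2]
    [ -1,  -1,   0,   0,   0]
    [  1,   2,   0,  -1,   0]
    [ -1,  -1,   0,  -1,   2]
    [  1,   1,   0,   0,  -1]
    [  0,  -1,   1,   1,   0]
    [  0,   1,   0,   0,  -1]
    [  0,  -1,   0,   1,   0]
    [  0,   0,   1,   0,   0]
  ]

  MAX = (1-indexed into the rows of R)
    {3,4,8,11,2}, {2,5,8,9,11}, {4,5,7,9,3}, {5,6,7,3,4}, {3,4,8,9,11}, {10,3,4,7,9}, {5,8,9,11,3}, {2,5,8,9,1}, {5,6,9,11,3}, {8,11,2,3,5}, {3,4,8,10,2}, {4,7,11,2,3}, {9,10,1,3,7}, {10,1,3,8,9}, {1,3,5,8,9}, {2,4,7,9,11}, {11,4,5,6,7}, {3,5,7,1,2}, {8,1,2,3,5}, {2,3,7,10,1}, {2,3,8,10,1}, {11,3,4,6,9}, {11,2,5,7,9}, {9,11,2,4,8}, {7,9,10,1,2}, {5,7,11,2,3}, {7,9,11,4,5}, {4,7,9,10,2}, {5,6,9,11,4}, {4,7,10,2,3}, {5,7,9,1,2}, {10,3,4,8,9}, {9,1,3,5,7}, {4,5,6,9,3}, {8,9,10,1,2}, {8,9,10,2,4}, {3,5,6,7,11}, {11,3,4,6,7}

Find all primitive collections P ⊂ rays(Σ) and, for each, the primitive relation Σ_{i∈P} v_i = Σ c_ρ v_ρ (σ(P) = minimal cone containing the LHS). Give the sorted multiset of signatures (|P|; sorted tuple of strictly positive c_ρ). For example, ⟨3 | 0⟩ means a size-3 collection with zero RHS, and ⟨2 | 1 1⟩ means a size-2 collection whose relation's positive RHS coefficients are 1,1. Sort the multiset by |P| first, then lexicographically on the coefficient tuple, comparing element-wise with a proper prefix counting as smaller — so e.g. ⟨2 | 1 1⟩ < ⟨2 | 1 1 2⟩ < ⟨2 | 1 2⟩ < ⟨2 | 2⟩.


15 minimal non-faces of Δ(Σ) (on 11 rays):

  • {1,4}:  v_{1} + v_{4} = 0 — sig = ⟨2 | 0⟩
  • {5,10}:  v_{5} + v_{10} = v_{1} — sig = ⟨2 | 1⟩
  • {7,8}:  v_{7} + v_{8} = v_{2} — sig = ⟨2 | 1⟩
  • {10,11}:  v_{10} + v_{11} = v_{8} — sig = ⟨2 | 1⟩
  • {1,11}:  v_{1} + v_{11} = v_{5} + v_{8} — sig = ⟨2 | 1 1⟩
  • {6,10}:  v_{6} + v_{10} = v_{3} + v_{11} — sig = ⟨2 | 1 1⟩
  • {1,6}:  v_{1} + v_{6} = v_{3} + v_{5} + v_{11} — sig = ⟨2 | 1 1 1⟩
  • {2,6}:  v_{2} + v_{6} = v_{3} + v_{7} + 2·v_{11} — sig = ⟨2 | 1 1 2⟩
  • {6,8}:  v_{6} + v_{8} = v_{3} + 2·v_{11} — sig = ⟨2 | 1 2⟩
  • {2,3,9}:  v_{2} + v_{3} + v_{9} = v_{10} — sig = ⟨3 | 1⟩
  • {4,5,8}:  v_{4} + v_{5} + v_{8} = v_{11} — sig = ⟨3 | 1⟩
  • {2,4,5}:  v_{2} + v_{4} + v_{5} = v_{7} + v_{11} — sig = ⟨3 | 1 1⟩
  • {6,7,9}:  v_{6} + v_{7} + v_{9} = v_{4} + v_{5} — sig = ⟨3 | 1 1⟩
  • {3,7,9,11}:  v_{3} + v_{7} + v_{9} + v_{11} = 0 — sig = ⟨4 | 0⟩
  • {3,4,5,11}:  v_{3} + v_{4} + v_{5} + v_{11} = v_{6} — sig = ⟨4 | 1⟩

Hence PRS(X_Σ) =
    |P|=2: 9 collections, coeffs (), (1), (1), (1), (1,1), (1,1), (1,1,1), (1,1,2), (1,2)
    |P|=3: 4 collections, coeffs (1), (1), (1,1), (1,1)
    |P|=4: 2 collections, coeffs (), (1)


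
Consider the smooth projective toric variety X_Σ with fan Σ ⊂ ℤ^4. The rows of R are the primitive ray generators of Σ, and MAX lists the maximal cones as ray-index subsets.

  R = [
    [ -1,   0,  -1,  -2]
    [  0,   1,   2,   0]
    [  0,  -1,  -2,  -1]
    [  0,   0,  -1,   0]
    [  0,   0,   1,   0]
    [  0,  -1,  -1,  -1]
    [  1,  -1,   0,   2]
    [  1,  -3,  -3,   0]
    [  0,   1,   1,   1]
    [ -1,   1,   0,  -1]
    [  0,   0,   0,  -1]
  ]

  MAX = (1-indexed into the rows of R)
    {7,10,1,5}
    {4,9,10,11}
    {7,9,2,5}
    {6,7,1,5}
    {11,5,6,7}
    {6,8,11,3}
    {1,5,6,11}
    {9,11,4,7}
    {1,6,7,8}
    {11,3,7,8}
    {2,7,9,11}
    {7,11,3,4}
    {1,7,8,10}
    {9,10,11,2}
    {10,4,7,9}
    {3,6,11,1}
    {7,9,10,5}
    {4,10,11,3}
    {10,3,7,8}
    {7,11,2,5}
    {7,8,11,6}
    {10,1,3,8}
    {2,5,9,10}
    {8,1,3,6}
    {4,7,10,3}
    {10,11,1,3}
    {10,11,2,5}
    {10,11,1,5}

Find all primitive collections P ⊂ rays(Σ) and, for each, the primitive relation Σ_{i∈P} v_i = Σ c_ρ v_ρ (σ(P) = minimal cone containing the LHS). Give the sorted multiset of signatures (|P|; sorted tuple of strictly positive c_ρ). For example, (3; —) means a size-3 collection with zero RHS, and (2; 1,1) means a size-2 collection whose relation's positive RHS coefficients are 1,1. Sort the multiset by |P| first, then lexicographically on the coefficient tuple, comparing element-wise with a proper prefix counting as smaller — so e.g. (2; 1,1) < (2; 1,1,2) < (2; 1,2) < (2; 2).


Δ(Σ) — 11 vertices, 24 min non-faces:

  P={4,5}:  v_{4} + v_{5} = 0 ; sig = (2; —)
  P={6,9}:  v_{6} + v_{9} = 0 ; sig = (2; —)
  P={1,9}:  v_{1} + v_{9} = v_{10} ; sig = (2; 1)
  P={2,3}:  v_{2} + v_{3} = v_{11} ; sig = (2; 1)
  P={3,5}:  v_{3} + v_{5} = v_{6} ; sig = (2; 1)
  P={3,9}:  v_{3} + v_{9} = v_{4} ; sig = (2; 1)
  P={4,6}:  v_{4} + v_{6} = v_{3} ; sig = (2; 1)
  P={6,10}:  v_{6} + v_{10} = v_{1} ; sig = (2; 1)
  P={1,4}:  v_{1} + v_{4} = v_{3} + v_{10} ; sig = (2; 1,1)
  P={2,4}:  v_{2} + v_{4} = v_{9} + v_{11} ; sig = (2; 1,1)
  P={2,6}:  v_{2} + v_{6} = v_{5} + v_{11} ; sig = (2; 1,1)
  P={8,9}:  v_{8} + v_{9} = v_{3} + v_{7} ; sig = (2; 1,1)
  P={1,2}:  v_{1} + v_{2} = v_{5} + v_{10} + v_{11} ; sig = (2; 1,1,1)
  P={2,8}:  v_{2} + v_{8} = v_{6} + v_{7} + v_{11} ; sig = (2; 1,1,1)
  P={4,8}:  v_{4} + v_{8} = 2·v_{3} + v_{7} ; sig = (2; 1,2)
  P={5,8}:  v_{5} + v_{8} = 2·v_{6} + v_{7} ; sig = (2; 1,2)
  P={7,10,11}:  v_{7} + v_{10} + v_{11} = 0 ; sig = (3; —)
  P={1,7,11}:  v_{1} + v_{7} + v_{11} = v_{6} ; sig = (3; 1)
  P={3,6,7}:  v_{3} + v_{6} + v_{7} = v_{8} ; sig = (3; 1)
  P={5,9,11}:  v_{5} + v_{9} + v_{11} = v_{2} ; sig = (3; 1)
  P={1,3,7}:  v_{1} + v_{3} + v_{7} = v_{8} + v_{10} ; sig = (3; 1,1)
  P={2,7,10}:  v_{2} + v_{7} + v_{10} = v_{5} + v_{9} ; sig = (3; 1,1)
  P={8,10,11}:  v_{8} + v_{10} + v_{11} = v_{3} + v_{6} ; sig = (3; 1,1)
  P={1,8,11}:  v_{1} + v_{8} + v_{11} = v_{3} + 2·v_{6} ; sig = (3; 1,2)

Hence PRS(X_Σ) =
    |P|=2: 16 collections, coeffs (), (), (1), (1), (1), (1), (1), (1), (1,1), (1,1), (1,1), (1,1), (1,1,1), (1,1,1), (1,2), (1,2)
    |P|=3: 8 collections, coeffs (), (1), (1), (1), (1,1), (1,1), (1,1), (1,2)


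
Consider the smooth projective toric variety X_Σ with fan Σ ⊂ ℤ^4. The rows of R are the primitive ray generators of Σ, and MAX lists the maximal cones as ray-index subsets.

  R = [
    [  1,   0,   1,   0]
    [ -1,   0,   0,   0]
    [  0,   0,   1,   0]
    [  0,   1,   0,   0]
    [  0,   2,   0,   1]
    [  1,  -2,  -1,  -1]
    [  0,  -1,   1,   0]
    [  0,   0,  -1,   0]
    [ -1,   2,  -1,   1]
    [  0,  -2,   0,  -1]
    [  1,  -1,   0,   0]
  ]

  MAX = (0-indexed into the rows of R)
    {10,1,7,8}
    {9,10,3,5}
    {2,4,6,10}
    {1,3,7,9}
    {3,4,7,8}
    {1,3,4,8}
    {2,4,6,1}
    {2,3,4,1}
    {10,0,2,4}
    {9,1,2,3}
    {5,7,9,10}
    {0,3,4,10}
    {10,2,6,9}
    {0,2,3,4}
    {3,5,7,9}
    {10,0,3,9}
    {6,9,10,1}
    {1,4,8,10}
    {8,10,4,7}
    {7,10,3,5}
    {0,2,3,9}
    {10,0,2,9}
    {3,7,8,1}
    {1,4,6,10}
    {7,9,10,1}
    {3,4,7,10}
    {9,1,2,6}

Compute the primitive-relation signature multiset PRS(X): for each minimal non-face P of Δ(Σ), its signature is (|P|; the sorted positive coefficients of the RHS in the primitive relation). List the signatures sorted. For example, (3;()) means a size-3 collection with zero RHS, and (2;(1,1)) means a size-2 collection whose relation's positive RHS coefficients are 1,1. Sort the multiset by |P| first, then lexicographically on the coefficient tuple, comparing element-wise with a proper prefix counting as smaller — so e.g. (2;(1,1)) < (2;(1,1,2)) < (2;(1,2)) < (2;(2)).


Δ(Σ) — 11 vertices, 23 min non-faces:

  {2,7}:  v_{2} + v_{7} = 0  ⇒ sig = (2;())
  {4,9}:  v_{4} + v_{9} = 0  ⇒ sig = (2;())
  {0,1}:  v_{0} + v_{1} = v_{2}  ⇒ sig = (2;(1))
  {0,8}:  v_{0} + v_{8} = v_{4}  ⇒ sig = (2;(1))
  {3,6}:  v_{3} + v_{6} = v_{2}  ⇒ sig = (2;(1))
  {0,7}:  v_{0} + v_{7} = v_{3} + v_{10}  ⇒ sig = (2;(1,1))
  {1,5}:  v_{1} + v_{5} = v_{7} + v_{9}  ⇒ sig = (2;(1,1))
  {2,8}:  v_{2} + v_{8} = v_{1} + v_{4}  ⇒ sig = (2;(1,1))
  {5,6}:  v_{5} + v_{6} = v_{9} + v_{10}  ⇒ sig = (2;(1,1))
  {6,7}:  v_{6} + v_{7} = v_{1} + v_{10}  ⇒ sig = (2;(1,1))
  {8,9}:  v_{8} + v_{9} = v_{1} + v_{7}  ⇒ sig = (2;(1,1))
  {2,5}:  v_{2} + v_{5} = v_{3} + v_{9} + v_{10}  ⇒ sig = (2;(1,1,1))
  {4,5}:  v_{4} + v_{5} = v_{3} + v_{7} + v_{10}  ⇒ sig = (2;(1,1,1))
  {6,8}:  v_{6} + v_{8} = 2·v_{1} + v_{4} + v_{10}  ⇒ sig = (2;(1,1,2))
  {0,6}:  v_{0} + v_{6} = 2·v_{2} + v_{10}  ⇒ sig = (2;(1,2))
  {0,5}:  v_{0} + v_{5} = 2·v_{3} + v_{9} + 2·v_{10}  ⇒ sig = (2;(1,2,2))
  {5,8}:  v_{5} + v_{8} = 2·v_{7}  ⇒ sig = (2;(2))
  {1,3,10}:  v_{1} + v_{3} + v_{10} = 0  ⇒ sig = (3;())
  {1,2,10}:  v_{1} + v_{2} + v_{10} = v_{6}  ⇒ sig = (3;(1))
  {1,4,7}:  v_{1} + v_{4} + v_{7} = v_{8}  ⇒ sig = (3;(1))
  {2,3,10}:  v_{2} + v_{3} + v_{10} = v_{0}  ⇒ sig = (3;(1))
  {3,8,10}:  v_{3} + v_{8} + v_{10} = v_{4} + v_{7}  ⇒ sig = (3;(1,1))
  {3,7,9,10}:  v_{3} + v_{7} + v_{9} + v_{10} = v_{5}  ⇒ sig = (4;(1))

Sorted signature multiset PRS(X):
    (2;())
    (2;())
    (2;(1))
    (2;(1))
    (2;(1))
    (2;(1,1))
    (2;(1,1))
    (2;(1,1))
    (2;(1,1))
    (2;(1,1))
    (2;(1,1))
    (2;(1,1,1))
    (2;(1,1,1))
    (2;(1,1,2))
    (2;(1,2))
    (2;(1,2,2))
    (2;(2))
    (3;())
    (3;(1))
    (3;(1))
    (3;(1))
    (3;(1,1))
    (4;(1))


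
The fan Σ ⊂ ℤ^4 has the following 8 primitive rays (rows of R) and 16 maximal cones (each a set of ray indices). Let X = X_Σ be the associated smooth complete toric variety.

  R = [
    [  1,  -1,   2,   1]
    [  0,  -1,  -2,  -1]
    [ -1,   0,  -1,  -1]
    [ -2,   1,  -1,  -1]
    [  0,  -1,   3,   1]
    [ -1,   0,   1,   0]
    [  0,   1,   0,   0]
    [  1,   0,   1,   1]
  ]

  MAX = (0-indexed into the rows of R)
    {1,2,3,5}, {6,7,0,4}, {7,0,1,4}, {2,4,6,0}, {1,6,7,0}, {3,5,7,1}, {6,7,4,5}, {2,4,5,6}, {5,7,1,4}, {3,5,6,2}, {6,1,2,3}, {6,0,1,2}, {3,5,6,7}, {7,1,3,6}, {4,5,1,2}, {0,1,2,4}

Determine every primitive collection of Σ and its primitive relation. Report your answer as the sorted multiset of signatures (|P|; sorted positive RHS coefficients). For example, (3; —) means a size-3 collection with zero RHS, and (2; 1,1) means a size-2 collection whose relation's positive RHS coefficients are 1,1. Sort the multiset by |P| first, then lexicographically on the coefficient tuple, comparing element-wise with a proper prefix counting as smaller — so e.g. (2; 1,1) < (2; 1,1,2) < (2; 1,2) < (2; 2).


Primitive collections (6):

  • {2,7}:  v_{2} + v_{7} = 0  so sig = (2; —)
  • {0,3}:  v_{0} + v_{3} = v_{5}  so sig = (2; 1)
  • {0,5}:  v_{0} + v_{5} = v_{4}  so sig = (2; 1)
  • {3,4}:  v_{3} + v_{4} = 2·v_{5}  so sig = (2; 2)
  • {1,5,6}:  v_{1} + v_{5} + v_{6} = v_{2}  so sig = (3; 1)
  • {1,4,6}:  v_{1} + v_{4} + v_{6} = v_{0} + v_{2}  so sig = (3; 1,1)

so the primitive-relation signature multiset is
    (2; —)
    (2; 1)
    (2; 1)
    (2; 2)
    (3; 1)
    (3; 1,1)


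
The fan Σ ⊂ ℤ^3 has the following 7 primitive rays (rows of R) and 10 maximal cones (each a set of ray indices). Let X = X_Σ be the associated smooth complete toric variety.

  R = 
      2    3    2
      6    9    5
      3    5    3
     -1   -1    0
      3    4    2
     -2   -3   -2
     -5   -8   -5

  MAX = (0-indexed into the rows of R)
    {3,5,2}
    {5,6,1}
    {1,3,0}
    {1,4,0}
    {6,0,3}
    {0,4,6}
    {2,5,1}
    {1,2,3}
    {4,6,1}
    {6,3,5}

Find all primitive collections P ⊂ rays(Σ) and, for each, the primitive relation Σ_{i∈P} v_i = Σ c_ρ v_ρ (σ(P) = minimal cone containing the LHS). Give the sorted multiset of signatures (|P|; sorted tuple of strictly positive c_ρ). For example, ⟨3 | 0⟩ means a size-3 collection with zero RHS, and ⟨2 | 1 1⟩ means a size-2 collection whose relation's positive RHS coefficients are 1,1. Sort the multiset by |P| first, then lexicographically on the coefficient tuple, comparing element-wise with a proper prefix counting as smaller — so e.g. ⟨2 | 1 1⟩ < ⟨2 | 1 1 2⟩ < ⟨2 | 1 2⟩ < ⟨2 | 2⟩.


Primitive collections (9):

  {0,5}:  v_{0} + v_{5} = 0  →  sig = ⟨2 | 0⟩
  {2,4}:  v_{2} + v_{4} = v_{1}  →  sig = ⟨2 | 1⟩
  {2,6}:  v_{2} + v_{6} = v_{5}  →  sig = ⟨2 | 1⟩
  {3,4}:  v_{3} + v_{4} = v_{0}  →  sig = ⟨2 | 1⟩
  {0,2}:  v_{0} + v_{2} = v_{1} + v_{3}  →  sig = ⟨2 | 1 1⟩
  {4,5}:  v_{4} + v_{5} = v_{1} + v_{6}  →  sig = ⟨2 | 1 1⟩
  {1,3,6}:  v_{1} + v_{3} + v_{6} = 0  →  sig = ⟨3 | 0⟩
  {0,1,6}:  v_{0} + v_{1} + v_{6} = v_{4}  →  sig = ⟨3 | 1⟩
  {1,3,5}:  v_{1} + v_{3} + v_{5} = v_{2}  →  sig = ⟨3 | 1⟩

Signatures (|P|; sorted positive RHS coefficients), sorted:
    |P|=2: 6 collections, coeffs (), (1), (1), (1), (1,1), (1,1)
    |P|=3: 3 collections, coeffs (), (1), (1)


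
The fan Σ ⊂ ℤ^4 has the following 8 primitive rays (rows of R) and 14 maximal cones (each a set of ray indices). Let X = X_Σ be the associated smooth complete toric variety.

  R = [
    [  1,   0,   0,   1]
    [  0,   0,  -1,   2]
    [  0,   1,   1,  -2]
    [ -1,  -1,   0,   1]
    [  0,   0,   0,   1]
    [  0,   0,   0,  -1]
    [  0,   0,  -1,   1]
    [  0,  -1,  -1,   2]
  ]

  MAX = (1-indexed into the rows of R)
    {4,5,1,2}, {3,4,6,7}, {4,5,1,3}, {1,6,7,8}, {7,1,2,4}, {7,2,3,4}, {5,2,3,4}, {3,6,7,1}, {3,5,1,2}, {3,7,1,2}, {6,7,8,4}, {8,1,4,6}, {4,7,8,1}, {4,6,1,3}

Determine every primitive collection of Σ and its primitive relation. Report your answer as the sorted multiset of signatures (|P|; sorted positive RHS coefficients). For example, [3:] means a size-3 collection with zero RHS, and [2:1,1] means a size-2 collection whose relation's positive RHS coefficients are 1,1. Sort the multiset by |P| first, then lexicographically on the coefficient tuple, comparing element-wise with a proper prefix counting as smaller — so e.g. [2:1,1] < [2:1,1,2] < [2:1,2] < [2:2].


Σ has 9 primitive collections:

  {3,8}:  v_{3} + v_{8} = 0  ⇒ sig = [2:]
  {5,6}:  v_{5} + v_{6} = 0  ⇒ sig = [2:]
  {2,6}:  v_{2} + v_{6} = v_{7}  ⇒ sig = [2:1]
  {5,7}:  v_{5} + v_{7} = v_{2}  ⇒ sig = [2:1]
  {5,8}:  v_{5} + v_{8} = v_{1} + v_{4} + v_{7}  ⇒ sig = [2:1,1,1]
  {2,8}:  v_{2} + v_{8} = v_{1} + v_{4} + 2·v_{7}  ⇒ sig = [2:1,1,2]
  {1,3,4,7}:  v_{1} + v_{3} + v_{4} + v_{7} = v_{5}  ⇒ sig = [4:1]
  {1,4,6,7}:  v_{1} + v_{4} + v_{6} + v_{7} = v_{8}  ⇒ sig = [4:1]
  {1,2,3,4}:  v_{1} + v_{2} + v_{3} + v_{4} = 2·v_{5}  ⇒ sig = [4:2]

Sorted signature multiset PRS(X):
    [2:]
    [2:]
    [2:1]
    [2:1]
    [2:1,1,1]
    [2:1,1,2]
    [4:1]
    [4:1]
    [4:2]


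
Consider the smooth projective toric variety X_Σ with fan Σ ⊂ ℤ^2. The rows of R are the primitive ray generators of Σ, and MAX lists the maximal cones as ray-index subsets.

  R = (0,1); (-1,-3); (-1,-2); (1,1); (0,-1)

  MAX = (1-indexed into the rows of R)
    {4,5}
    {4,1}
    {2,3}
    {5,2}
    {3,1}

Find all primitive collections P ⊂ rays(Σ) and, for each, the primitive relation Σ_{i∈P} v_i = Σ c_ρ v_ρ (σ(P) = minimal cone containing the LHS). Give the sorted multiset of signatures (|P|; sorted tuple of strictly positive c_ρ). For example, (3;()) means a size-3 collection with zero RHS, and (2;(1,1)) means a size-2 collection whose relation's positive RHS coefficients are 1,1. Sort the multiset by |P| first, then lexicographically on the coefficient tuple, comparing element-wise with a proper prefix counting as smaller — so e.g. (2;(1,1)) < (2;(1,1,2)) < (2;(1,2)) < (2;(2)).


5 minimal non-faces of Δ(Σ) (on 5 rays):

  {1,5}:  v_{1} + v_{5} = 0  →  sig = (2;())
  {1,2}:  v_{1} + v_{2} = v_{3}  →  sig = (2;(1))
  {3,4}:  v_{3} + v_{4} = v_{5}  →  sig = (2;(1))
  {3,5}:  v_{3} + v_{5} = v_{2}  →  sig = (2;(1))
  {2,4}:  v_{2} + v_{4} = 2·v_{5}  →  sig = (2;(2))

Hence PRS(X_Σ) =
[(2;()), (2;(1)), (2;(1)), (2;(1)), (2;(2))]


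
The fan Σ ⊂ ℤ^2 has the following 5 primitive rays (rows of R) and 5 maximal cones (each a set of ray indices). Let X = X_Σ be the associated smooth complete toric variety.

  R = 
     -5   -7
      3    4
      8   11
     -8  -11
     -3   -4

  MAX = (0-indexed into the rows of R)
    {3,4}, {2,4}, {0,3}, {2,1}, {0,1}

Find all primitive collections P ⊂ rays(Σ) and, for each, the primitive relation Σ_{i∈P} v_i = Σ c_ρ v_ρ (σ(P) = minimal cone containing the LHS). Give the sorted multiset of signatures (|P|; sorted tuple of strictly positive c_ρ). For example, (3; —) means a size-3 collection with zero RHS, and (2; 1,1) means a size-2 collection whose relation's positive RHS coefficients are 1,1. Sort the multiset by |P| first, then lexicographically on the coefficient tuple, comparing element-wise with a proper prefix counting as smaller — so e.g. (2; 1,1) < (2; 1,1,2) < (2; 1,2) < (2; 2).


5 collections generate NE(X_Σ); each relation:

  P={1,4}:  v_{1} + v_{4} = 0  ⟹  sig = (2; —)
  P={2,3}:  v_{2} + v_{3} = 0  ⟹  sig = (2; —)
  P={0,2}:  v_{0} + v_{2} = v_{1}  ⟹  sig = (2; 1)
  P={0,4}:  v_{0} + v_{4} = v_{3}  ⟹  sig = (2; 1)
  P={1,3}:  v_{1} + v_{3} = v_{0}  ⟹  sig = (2; 1)

Hence PRS(X_Σ) =
[(2; —), (2; —), (2; 1), (2; 1), (2; 1)]


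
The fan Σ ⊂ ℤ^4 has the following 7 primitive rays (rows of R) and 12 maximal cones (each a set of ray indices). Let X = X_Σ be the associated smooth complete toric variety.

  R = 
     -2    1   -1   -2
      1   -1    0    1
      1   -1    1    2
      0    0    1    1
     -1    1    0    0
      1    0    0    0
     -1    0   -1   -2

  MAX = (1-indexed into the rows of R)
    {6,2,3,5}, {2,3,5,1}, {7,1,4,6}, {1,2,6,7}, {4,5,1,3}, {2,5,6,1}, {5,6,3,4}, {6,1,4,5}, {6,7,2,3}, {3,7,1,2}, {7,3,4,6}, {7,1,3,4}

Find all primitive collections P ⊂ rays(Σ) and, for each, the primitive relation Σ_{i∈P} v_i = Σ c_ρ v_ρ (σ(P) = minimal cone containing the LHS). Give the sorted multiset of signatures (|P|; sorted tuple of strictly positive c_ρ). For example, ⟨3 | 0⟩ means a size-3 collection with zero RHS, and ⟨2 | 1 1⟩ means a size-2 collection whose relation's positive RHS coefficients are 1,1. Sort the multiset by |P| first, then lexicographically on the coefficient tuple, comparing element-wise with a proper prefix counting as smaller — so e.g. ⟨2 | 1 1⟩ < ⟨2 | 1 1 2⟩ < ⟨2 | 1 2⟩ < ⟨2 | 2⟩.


The 3 primitive collections of Σ (r=7, n=4):

  {2,4}:  v_{2} + v_{4} = v_{3}  ⟹  sig = ⟨2 | 1⟩
  {5,7}:  v_{5} + v_{7} = v_{1}  ⟹  sig = ⟨2 | 1⟩
  {1,3,6}:  v_{1} + v_{3} + v_{6} = 0  ⟹  sig = ⟨3 | 0⟩

Sorted signature multiset PRS(X):
    |P|=2: 2 collections, coeffs (1), (1)
    |P|=3: 1 collection, coeffs ()


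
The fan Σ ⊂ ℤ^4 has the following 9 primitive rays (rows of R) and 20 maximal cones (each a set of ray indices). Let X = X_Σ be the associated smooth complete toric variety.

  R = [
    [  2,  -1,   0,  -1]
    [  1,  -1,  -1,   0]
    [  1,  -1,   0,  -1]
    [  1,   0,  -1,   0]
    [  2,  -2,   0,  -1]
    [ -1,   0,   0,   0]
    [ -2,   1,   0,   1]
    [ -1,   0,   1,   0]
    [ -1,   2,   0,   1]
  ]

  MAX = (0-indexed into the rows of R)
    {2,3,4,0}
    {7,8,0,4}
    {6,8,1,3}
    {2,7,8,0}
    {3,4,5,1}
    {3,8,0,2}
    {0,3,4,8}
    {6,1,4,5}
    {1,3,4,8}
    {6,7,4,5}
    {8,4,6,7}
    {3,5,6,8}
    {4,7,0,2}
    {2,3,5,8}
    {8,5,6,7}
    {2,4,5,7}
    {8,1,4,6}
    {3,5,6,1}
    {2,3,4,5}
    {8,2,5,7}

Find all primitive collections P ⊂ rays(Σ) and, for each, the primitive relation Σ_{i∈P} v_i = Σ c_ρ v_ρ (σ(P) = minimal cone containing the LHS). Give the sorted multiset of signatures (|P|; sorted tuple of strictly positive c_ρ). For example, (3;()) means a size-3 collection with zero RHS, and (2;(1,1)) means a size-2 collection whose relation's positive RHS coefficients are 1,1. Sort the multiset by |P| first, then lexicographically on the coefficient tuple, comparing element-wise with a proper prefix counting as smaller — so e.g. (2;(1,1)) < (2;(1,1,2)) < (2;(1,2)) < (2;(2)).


11 minimal non-faces of Δ(Σ) (on 9 rays):

  {0,6}:  v_{0} + v_{6} = 0  →  sig = (2;())
  {3,7}:  v_{3} + v_{7} = 0  →  sig = (2;())
  {0,5}:  v_{0} + v_{5} = v_{2}  →  sig = (2;(1))
  {2,6}:  v_{2} + v_{6} = v_{5}  →  sig = (2;(1))
  {0,1}:  v_{0} + v_{1} = v_{3} + v_{4}  →  sig = (2;(1,1))
  {1,7}:  v_{1} + v_{7} = v_{4} + v_{6}  →  sig = (2;(1,1))
  {1,2}:  v_{1} + v_{2} = v_{3} + v_{4} + v_{5}  →  sig = (2;(1,1,1))
  {4,5,8}:  v_{4} + v_{5} + v_{8} = 0  →  sig = (3;())
  {2,4,8}:  v_{2} + v_{4} + v_{8} = v_{0}  →  sig = (3;(1))
  {3,4,6}:  v_{3} + v_{4} + v_{6} = v_{1}  →  sig = (3;(1))
  {1,5,8}:  v_{1} + v_{5} + v_{8} = v_{3} + v_{6}  →  sig = (3;(1,1))

Signatures (|P|; sorted positive RHS coefficients), sorted:
    |P|=2: 7 collections, coeffs (), (), (1), (1), (1,1), (1,1), (1,1,1)
    |P|=3: 4 collections, coeffs (), (1), (1), (1,1)


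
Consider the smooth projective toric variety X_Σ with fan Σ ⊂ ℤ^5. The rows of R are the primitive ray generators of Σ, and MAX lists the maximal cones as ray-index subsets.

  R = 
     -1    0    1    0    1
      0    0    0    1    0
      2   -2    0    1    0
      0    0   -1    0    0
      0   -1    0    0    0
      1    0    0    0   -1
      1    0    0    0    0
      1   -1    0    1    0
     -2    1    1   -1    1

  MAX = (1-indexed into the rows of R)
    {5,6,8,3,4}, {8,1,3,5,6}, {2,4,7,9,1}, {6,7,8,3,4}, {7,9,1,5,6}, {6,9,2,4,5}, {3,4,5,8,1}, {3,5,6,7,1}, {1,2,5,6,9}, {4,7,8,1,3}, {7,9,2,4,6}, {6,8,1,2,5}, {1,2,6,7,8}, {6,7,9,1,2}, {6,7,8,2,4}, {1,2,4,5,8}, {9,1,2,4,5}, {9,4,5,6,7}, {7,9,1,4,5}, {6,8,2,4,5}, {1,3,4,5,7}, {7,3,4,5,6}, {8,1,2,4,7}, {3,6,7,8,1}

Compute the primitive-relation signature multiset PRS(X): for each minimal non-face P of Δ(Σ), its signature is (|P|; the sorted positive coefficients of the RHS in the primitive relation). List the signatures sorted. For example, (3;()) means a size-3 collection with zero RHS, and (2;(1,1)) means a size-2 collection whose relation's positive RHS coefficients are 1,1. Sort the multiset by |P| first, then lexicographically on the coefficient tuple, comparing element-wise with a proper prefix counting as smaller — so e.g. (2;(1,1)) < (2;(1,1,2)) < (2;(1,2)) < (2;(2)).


Minimal non-faces — 6 found among 9 rays, 24 max cones:

  • {8,9}:  v_{8} + v_{9} = v_{1}  ⟹  sig = (2;(1))
  • {3,9}:  v_{3} + v_{9} = v_{1} + v_{5} + v_{7}  ⟹  sig = (2;(1,1,1))
  • {2,3}:  v_{2} + v_{3} = 2·v_{8}  ⟹  sig = (2;(2))
  • {1,4,6}:  v_{1} + v_{4} + v_{6} = 0  ⟹  sig = (3;())
  • {2,5,7}:  v_{2} + v_{5} + v_{7} = v_{8}  ⟹  sig = (3;(1))
  • {5,7,8}:  v_{5} + v_{7} + v_{8} = v_{3}  ⟹  sig = (3;(1))

Hence PRS(X_Σ) =
    (2;(1))
    (2;(1,1,1))
    (2;(2))
    (3;())
    (3;(1))
    (3;(1))


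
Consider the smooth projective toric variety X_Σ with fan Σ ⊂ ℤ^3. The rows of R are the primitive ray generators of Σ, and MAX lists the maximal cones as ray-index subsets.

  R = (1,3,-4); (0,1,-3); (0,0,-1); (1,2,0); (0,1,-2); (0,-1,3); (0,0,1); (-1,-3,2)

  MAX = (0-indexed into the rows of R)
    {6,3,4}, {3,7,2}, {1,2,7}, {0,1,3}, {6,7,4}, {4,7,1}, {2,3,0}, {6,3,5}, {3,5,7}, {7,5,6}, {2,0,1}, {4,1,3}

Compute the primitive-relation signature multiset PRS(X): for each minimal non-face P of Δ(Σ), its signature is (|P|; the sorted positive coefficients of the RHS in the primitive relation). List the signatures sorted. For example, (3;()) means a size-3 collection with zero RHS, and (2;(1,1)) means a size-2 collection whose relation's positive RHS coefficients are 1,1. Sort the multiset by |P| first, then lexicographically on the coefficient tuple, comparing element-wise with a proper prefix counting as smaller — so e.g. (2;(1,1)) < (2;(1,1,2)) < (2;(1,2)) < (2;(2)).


Σ has 14 primitive collections:

  P={1,5}:  v_{1} + v_{5} = 0  so sig = (2;())
  P={2,6}:  v_{2} + v_{6} = 0  so sig = (2;())
  P={1,6}:  v_{1} + v_{6} = v_{4}  so sig = (2;(1))
  P={2,4}:  v_{2} + v_{4} = v_{1}  so sig = (2;(1))
  P={4,5}:  v_{4} + v_{5} = v_{6}  so sig = (2;(1))
  P={0,5}:  v_{0} + v_{5} = v_{2} + v_{3}  so sig = (2;(1,1))
  P={0,6}:  v_{0} + v_{6} = v_{1} + v_{3}  so sig = (2;(1,1))
  P={2,5}:  v_{2} + v_{5} = v_{3} + v_{7}  so sig = (2;(1,1))
  P={0,4}:  v_{0} + v_{4} = 2·v_{1} + v_{3}  so sig = (2;(1,2))
  P={0,7}:  v_{0} + v_{7} = 2·v_{2}  so sig = (2;(2))
  P={3,4,7}:  v_{3} + v_{4} + v_{7} = 0  so sig = (3;())
  P={1,2,3}:  v_{1} + v_{2} + v_{3} = v_{0}  so sig = (3;(1))
  P={1,3,7}:  v_{1} + v_{3} + v_{7} = v_{2}  so sig = (3;(1))
  P={3,6,7}:  v_{3} + v_{6} + v_{7} = v_{5}  so sig = (3;(1))

Sorted signature multiset PRS(X):
[(2;()), (2;()), (2;(1)), (2;(1)), (2;(1)), (2;(1,1)), (2;(1,1)), (2;(1,1)), (2;(1,2)), (2;(2)), (3;()), (3;(1)), (3;(1)), (3;(1))]


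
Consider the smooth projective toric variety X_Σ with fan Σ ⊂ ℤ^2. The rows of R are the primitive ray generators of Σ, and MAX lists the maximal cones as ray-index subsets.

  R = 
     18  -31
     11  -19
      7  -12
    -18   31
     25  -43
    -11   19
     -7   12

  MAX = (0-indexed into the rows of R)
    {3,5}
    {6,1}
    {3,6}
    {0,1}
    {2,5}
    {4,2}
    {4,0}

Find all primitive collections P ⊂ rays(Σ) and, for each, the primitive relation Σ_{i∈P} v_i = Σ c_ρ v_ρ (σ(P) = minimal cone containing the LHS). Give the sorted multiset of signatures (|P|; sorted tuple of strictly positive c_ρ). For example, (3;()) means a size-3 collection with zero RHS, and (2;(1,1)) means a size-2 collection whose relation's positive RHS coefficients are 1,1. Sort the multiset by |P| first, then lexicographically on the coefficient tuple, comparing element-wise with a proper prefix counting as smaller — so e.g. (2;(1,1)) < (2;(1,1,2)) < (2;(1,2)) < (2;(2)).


14 collections generate NE(X_Σ); each relation:

  • {0,3}:  v_{0} + v_{3} = 0  ⟹  sig = (2;())
  • {1,5}:  v_{1} + v_{5} = 0  ⟹  sig = (2;())
  • {2,6}:  v_{2} + v_{6} = 0  ⟹  sig = (2;())
  • {0,2}:  v_{0} + v_{2} = v_{4}  ⟹  sig = (2;(1))
  • {0,5}:  v_{0} + v_{5} = v_{2}  ⟹  sig = (2;(1))
  • {0,6}:  v_{0} + v_{6} = v_{1}  ⟹  sig = (2;(1))
  • {1,2}:  v_{1} + v_{2} = v_{0}  ⟹  sig = (2;(1))
  • {1,3}:  v_{1} + v_{3} = v_{6}  ⟹  sig = (2;(1))
  • {2,3}:  v_{2} + v_{3} = v_{5}  ⟹  sig = (2;(1))
  • {3,4}:  v_{3} + v_{4} = v_{2}  ⟹  sig = (2;(1))
  • {4,6}:  v_{4} + v_{6} = v_{0}  ⟹  sig = (2;(1))
  • {5,6}:  v_{5} + v_{6} = v_{3}  ⟹  sig = (2;(1))
  • {1,4}:  v_{1} + v_{4} = 2·v_{0}  ⟹  sig = (2;(2))
  • {4,5}:  v_{4} + v_{5} = 2·v_{2}  ⟹  sig = (2;(2))

Sorted signature multiset PRS(X):
{ (2;()) ×3,  (2;(1)) ×9,  (2;(2)) ×2 }


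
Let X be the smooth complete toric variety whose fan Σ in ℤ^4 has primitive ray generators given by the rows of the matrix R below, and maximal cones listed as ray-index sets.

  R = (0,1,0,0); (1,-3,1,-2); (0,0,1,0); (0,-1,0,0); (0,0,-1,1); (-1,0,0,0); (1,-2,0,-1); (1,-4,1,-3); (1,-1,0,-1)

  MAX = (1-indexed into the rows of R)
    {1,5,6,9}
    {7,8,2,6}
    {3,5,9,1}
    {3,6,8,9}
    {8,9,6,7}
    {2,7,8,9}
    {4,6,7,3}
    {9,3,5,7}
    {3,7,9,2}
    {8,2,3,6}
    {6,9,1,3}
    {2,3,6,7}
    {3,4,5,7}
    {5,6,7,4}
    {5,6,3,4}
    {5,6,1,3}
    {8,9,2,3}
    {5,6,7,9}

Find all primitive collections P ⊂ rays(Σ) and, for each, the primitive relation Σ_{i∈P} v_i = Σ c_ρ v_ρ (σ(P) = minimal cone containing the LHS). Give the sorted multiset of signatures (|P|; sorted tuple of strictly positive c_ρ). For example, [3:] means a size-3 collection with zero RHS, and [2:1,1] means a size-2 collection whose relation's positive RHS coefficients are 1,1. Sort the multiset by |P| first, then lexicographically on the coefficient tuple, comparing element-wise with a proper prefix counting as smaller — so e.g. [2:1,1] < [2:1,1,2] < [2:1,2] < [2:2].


Σ has 14 primitive collections:

  • {1,4}:  v_{1} + v_{4} = 0 ; sig = [2:]
  • {1,7}:  v_{1} + v_{7} = v_{9} ; sig = [2:1]
  • {4,9}:  v_{4} + v_{9} = v_{7} ; sig = [2:1]
  • {2,5}:  v_{2} + v_{5} = v_{4} + v_{7} ; sig = [2:1,1]
  • {4,8}:  v_{4} + v_{8} = v_{2} + v_{6} + v_{7} ; sig = [2:1,1,1]
  • {1,2}:  v_{1} + v_{2} = v_{3} + v_{6} + 2·v_{9} ; sig = [2:1,1,2]
  • {2,4}:  v_{2} + v_{4} = v_{3} + v_{6} + 2·v_{7} ; sig = [2:1,1,2]
  • {5,8}:  v_{5} + v_{8} = v_{6} + 2·v_{7} ; sig = [2:1,2]
  • {1,8}:  v_{1} + v_{8} = v_{3} + 2·v_{6} + 3·v_{9} ; sig = [2:1,2,3]
  • {2,6,9}:  v_{2} + v_{6} + v_{9} = v_{8} ; sig = [3:1]
  • {3,7,8}:  v_{3} + v_{7} + v_{8} = 2·v_{2} ; sig = [3:2]
  • {3,5,6,9}:  v_{3} + v_{5} + v_{6} + v_{9} = v_{4} ; sig = [4:1]
  • {3,6,7,9}:  v_{3} + v_{6} + v_{7} + v_{9} = v_{2} ; sig = [4:1]
  • {3,5,6,7}:  v_{3} + v_{5} + v_{6} + v_{7} = 2·v_{4} ; sig = [4:2]

Sorted signature multiset PRS(X):
{ [2:],  [2:1] ×2,  [2:1,1],  [2:1,1,1],  [2:1,1,2] ×2,  [2:1,2],  [2:1,2,3],  [3:1],  [3:2],  [4:1] ×2,  [4:2] }
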